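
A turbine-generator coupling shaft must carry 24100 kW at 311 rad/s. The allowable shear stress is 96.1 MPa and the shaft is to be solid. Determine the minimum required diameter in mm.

160 mm

ω = 311 rad/s, so T = P/ω = 24100×10³ / 311.0 = 77490 N·m.
For a solid shaft τ_max = 16T/(πd³), so d = (16T/(π τ_allow))^(1/3) = (16·77490/(π·9.61×10^7))^(1/3) = 0.1601 m.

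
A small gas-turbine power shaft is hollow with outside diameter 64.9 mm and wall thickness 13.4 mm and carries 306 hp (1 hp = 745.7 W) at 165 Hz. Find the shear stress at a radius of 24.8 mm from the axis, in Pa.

ω = 2π·165 = 1037 rad/s, so T = P/ω = 306×745.7 / 1037 = 220.1 N·m.
J = π(d_o⁴ − d_i⁴)/32 = π(0.0649⁴ − 0.0381⁴)/32 = 1.535×10^-6 m⁴.
Shear stress varies linearly with radius: τ = T·r/J = 220.1 × 0.0248 / 1.535×10^-6 = 3.556×10^6 Pa.

3.56e6 Pa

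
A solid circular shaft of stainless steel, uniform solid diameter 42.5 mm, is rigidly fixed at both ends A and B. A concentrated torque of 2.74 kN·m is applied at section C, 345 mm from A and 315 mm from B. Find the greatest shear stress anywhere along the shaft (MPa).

95.0 MPa

With uniform GJ and both ends fixed, compatibility θ_AC = θ_CB gives T_A·a = T_B·b, together with T_A + T_B = T₀.
T_A = T₀·b/(a+b) = 2740·315/660.0 = 1308 N·m; T_B = 1432 N·m.
τ in each portion: τ_AC = 8.68×10^7 Pa, τ_CB = 9.50×10^7 Pa; maximum is in CB.
τ_max = T_CB·r/J = 1432·0.0213/3.20×10^-7 = 9.502×10^7 Pa.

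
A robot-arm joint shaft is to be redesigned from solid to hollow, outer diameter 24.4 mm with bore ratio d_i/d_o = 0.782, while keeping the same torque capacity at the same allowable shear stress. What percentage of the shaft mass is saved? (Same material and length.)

Equal τ_max and T ⇒ the solid shaft needs d_s³ = d_o³(1−k⁴), so d_s = 24.4·(1−0.782⁴)^(1/3) = 20.87 mm.
Area ratio A_h/A_s = d_o²(1−k²)/d_s² = (1−k²)/(1−k⁴)^(2/3) = 0.5308.
Mass saving = 1 − 0.5308 = 46.9 %.

46.9 %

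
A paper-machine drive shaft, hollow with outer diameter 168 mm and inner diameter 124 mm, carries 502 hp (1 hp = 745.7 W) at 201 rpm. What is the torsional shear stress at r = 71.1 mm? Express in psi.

3330 psi

ω = 2π·201/60 = 21.05 rad/s, so T = P/ω = 502×745.7 / 21.05 = 17780 N·m.
J = π(d_o⁴ − d_i⁴)/32 = π(0.168⁴ − 0.124⁴)/32 = 5.499×10^-5 m⁴.
Shear stress varies linearly with radius: τ = T·r/J = 17780 × 0.0711 / 5.499×10^-5 = 2.299×10^7 Pa.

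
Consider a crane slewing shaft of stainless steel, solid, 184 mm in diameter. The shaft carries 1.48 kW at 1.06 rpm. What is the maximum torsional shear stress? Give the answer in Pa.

ω = 2π·1.06/60 = 0.1110 rad/s, so T = P/ω = 1.48×10³ / 0.1110 = 13330 N·m.
J = πd⁴/32 = π(0.184)⁴/32 = 1.125×10^-4 m⁴.
τ_max = T·r/J = 13330 × 0.0920 / 1.125×10^-4 = 1.090×10^7 Pa.

1.09e7 Pa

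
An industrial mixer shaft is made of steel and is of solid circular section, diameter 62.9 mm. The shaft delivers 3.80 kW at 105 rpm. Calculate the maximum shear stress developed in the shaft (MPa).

7.07 MPa

ω = 2π·105/60 = 11.00 rad/s, so T = P/ω = 3.80×10³ / 11.00 = 345.6 N·m.
J = πd⁴/32 = π(0.0629)⁴/32 = 1.537×10^-6 m⁴.
τ_max = T·r/J = 345.6 × 0.0314 / 1.537×10^-6 = 7.073×10^6 Pa.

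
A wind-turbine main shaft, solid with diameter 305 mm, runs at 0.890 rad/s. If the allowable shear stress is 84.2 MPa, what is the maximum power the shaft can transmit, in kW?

J = πd⁴/32 = π(0.305)⁴/32 = 8.496×10^-4 m⁴.
T_max = τ_allow·J/r = 8.42×10^7 × 8.496×10^-4 / 0.152 = 469100 N·m.
ω = 0.890 rad/s, so P_max = T_max·ω = 4.175×10^5 W.

417 kW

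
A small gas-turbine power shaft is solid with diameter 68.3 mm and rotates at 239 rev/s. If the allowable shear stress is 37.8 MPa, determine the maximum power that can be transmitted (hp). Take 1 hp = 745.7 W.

J = πd⁴/32 = π(0.0683)⁴/32 = 2.136×10^-6 m⁴.
T_max = τ_allow·J/r = 3.78×10^7 × 2.136×10^-6 / 0.0341 = 2365 N·m.
ω = 2π·239 = 1502 rad/s, so P_max = T_max·ω = 3.551×10^6 W.

4760 hp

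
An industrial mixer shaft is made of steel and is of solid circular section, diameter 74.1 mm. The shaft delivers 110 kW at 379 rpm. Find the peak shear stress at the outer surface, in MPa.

ω = 2π·379/60 = 39.69 rad/s, so T = P/ω = 110×10³ / 39.69 = 2772 N·m.
J = πd⁴/32 = π(0.0741)⁴/32 = 2.960×10^-6 m⁴.
τ_max = T·r/J = 2772 × 0.0370 / 2.960×10^-6 = 3.469×10^7 Pa.

34.7 MPa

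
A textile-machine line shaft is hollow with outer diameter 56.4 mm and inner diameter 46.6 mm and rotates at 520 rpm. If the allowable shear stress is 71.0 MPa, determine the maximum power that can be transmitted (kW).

J = π(d_o⁴ − d_i⁴)/32 = π(0.0564⁴ − 0.0466⁴)/32 = 5.304×10^-7 m⁴.
T_max = τ_allow·J/r = 7.10×10^7 × 5.304×10^-7 / 0.0282 = 1335 N·m.
ω = 2π·520/60 = 54.45 rad/s, so P_max = T_max·ω = 7.272×10^4 W.

72.7 kW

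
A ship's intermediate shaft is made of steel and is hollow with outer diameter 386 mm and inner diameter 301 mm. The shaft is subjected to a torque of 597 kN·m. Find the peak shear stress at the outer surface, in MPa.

J = π(d_o⁴ − d_i⁴)/32 = π(0.386⁴ − 0.301⁴)/32 = 1.374×10^-3 m⁴.
τ_max = T·r/J = 597000 × 0.193 / 1.374×10^-3 = 8.388×10^7 Pa.

83.9 MPa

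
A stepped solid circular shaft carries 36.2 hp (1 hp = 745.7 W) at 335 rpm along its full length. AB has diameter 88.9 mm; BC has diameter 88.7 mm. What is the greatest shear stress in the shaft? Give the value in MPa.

5.62 MPa

ω = 2π·335/60 = 35.08 rad/s, so T = P/ω = 36.2×745.7 / 35.08 = 769.5 N·m.
Under the same torque, τ_max = 16T/(πd³) is largest where d is smallest — segment BC (d = 88.7 mm).
τ_max = 16·769.5/(π·(0.0887)³) = 5.616×10^6 Pa.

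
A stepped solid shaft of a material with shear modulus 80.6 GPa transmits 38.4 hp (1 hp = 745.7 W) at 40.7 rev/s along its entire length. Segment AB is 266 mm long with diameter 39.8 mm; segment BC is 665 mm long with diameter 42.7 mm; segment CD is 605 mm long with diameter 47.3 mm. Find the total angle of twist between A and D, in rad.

ω = 2π·40.7 = 255.7 rad/s, so T = P/ω = 38.4×745.7 / 255.7 = 112.0 N·m.
J_AB = π(0.0398)⁴/32 = 2.46×10^-7 m⁴; J_BC = π(0.0427)⁴/32 = 3.26×10^-7 m⁴; J_CD = π(0.0473)⁴/32 = 4.91×10^-7 m⁴.
θ = (T/G)·Σ L_i/J_i = (112.0/80.6×10⁹)·(0.266/2.46×10^-7 + 0.665/3.26×10^-7 + 0.605/4.91×10^-7) = 6.041×10^-3 rad.

0.00604 rad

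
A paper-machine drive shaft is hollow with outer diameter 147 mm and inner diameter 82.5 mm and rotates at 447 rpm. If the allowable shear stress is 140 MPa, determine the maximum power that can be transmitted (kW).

3680 kW

J = π(d_o⁴ − d_i⁴)/32 = π(0.147⁴ − 0.0825⁴)/32 = 4.129×10^-5 m⁴.
T_max = τ_allow·J/r = 1.40×10^8 × 4.129×10^-5 / 0.0735 = 78660 N·m.
ω = 2π·447/60 = 46.81 rad/s, so P_max = T_max·ω = 3.682×10^6 W.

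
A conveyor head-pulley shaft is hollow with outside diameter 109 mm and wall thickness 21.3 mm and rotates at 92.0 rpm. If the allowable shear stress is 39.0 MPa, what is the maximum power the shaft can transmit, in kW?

J = π(d_o⁴ − d_i⁴)/32 = π(0.109⁴ − 0.0664⁴)/32 = 1.195×10^-5 m⁴.
T_max = τ_allow·J/r = 3.90×10^7 × 1.195×10^-5 / 0.0545 = 8551 N·m.
ω = 2π·92.0/60 = 9.634 rad/s, so P_max = T_max·ω = 8.238×10^4 W.

82.4 kW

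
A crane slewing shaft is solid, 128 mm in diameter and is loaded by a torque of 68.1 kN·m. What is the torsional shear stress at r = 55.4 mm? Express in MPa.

J = πd⁴/32 = π(0.128)⁴/32 = 2.635×10^-5 m⁴.
Shear stress varies linearly with radius: τ = T·r/J = 68100 × 0.0554 / 2.635×10^-5 = 1.432×10^8 Pa.

143 MPa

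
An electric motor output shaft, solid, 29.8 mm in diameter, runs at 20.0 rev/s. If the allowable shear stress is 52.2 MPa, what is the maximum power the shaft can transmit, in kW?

J = πd⁴/32 = π(0.0298)⁴/32 = 7.742×10^-8 m⁴.
T_max = τ_allow·J/r = 5.22×10^7 × 7.742×10^-8 / 0.0149 = 271.2 N·m.
ω = 2π·20.0 = 125.7 rad/s, so P_max = T_max·ω = 3.408×10^4 W.

34.1 kW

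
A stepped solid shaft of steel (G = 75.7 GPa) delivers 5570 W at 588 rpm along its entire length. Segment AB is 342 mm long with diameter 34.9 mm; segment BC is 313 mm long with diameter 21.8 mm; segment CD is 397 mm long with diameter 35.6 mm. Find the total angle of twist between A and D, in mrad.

22.7 mrad

ω = 2π·588/60 = 61.58 rad/s, so T = P/ω = 5570 / 61.58 = 90.46 N·m.
J_AB = π(0.0349)⁴/32 = 1.46×10^-7 m⁴; J_BC = π(0.0218)⁴/32 = 2.22×10^-8 m⁴; J_CD = π(0.0356)⁴/32 = 1.58×10^-7 m⁴.
θ = (T/G)·Σ L_i/J_i = (90.46/75.7×10⁹)·(0.342/1.46×10^-7 + 0.313/2.22×10^-8 + 0.397/1.58×10^-7) = 0.02268 rad.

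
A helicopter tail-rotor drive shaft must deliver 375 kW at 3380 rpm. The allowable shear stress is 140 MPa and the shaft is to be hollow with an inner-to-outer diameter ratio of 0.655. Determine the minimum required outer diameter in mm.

36.1 mm

ω = 2π·3380/60 = 354.0 rad/s, so T = P/ω = 375×10³ / 354.0 = 1059 N·m.
For a hollow shaft with d_i/d_o = 0.655: τ_max = 16T/(π d_o³ (1−k⁴)), so d_o = [16T/(π τ_allow (1−k⁴))]^(1/3) = [16·1059/(π·1.40×10^8·0.8159)]^(1/3) = 0.03615 m.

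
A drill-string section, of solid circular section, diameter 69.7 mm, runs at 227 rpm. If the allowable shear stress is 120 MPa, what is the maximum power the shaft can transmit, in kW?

190 kW

J = πd⁴/32 = π(0.0697)⁴/32 = 2.317×10^-6 m⁴.
T_max = τ_allow·J/r = 1.20×10^8 × 2.317×10^-6 / 0.0348 = 7978 N·m.
ω = 2π·227/60 = 23.77 rad/s, so P_max = T_max·ω = 1.897×10^5 W.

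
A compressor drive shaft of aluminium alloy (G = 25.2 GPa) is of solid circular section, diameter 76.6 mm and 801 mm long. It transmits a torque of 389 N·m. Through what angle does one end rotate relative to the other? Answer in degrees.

J = πd⁴/32 = π(0.0766)⁴/32 = 3.380×10^-6 m⁴.
θ = T·L/(G·J) = 389.0 × 0.801 / (25.2×10⁹ × 3.380×10^-6) = 3.658×10^-3 rad.

0.210°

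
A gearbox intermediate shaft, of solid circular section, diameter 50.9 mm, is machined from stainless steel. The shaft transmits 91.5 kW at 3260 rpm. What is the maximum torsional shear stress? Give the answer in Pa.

ω = 2π·3260/60 = 341.4 rad/s, so T = P/ω = 91.5×10³ / 341.4 = 268.0 N·m.
J = πd⁴/32 = π(0.0509)⁴/32 = 6.590×10^-7 m⁴.
τ_max = T·r/J = 268.0 × 0.0255 / 6.590×10^-7 = 1.035×10^7 Pa.

1.04e7 Pa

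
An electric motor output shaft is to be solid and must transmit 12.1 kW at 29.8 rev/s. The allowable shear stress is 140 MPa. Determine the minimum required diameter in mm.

13.3 mm

ω = 2π·29.8 = 187.2 rad/s, so T = P/ω = 12.1×10³ / 187.2 = 64.62 N·m.
For a solid shaft τ_max = 16T/(πd³), so d = (16T/(π τ_allow))^(1/3) = (16·64.62/(π·1.40×10^8))^(1/3) = 0.01330 m.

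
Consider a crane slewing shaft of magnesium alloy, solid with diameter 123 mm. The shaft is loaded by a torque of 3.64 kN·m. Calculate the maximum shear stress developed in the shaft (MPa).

9.96 MPa

J = πd⁴/32 = π(0.123)⁴/32 = 2.247×10^-5 m⁴.
τ_max = T·r/J = 3640 × 0.0615 / 2.247×10^-5 = 9.962×10^6 Pa.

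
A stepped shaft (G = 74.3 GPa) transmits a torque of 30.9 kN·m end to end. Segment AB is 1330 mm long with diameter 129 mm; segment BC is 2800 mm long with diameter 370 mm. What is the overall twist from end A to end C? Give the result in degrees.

1.20°

J_AB = π(0.129)⁴/32 = 2.72×10^-5 m⁴; J_BC = π(0.370)⁴/32 = 1.84×10^-3 m⁴.
θ = (T/G)·Σ L_i/J_i = (30900/74.3×10⁹)·(1.33/2.72×10^-5 + 2.80/1.84×10^-3) = 0.02098 rad.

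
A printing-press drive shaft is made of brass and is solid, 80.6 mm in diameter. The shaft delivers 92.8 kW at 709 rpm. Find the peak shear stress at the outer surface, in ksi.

1.76 ksi

ω = 2π·709/60 = 74.25 rad/s, so T = P/ω = 92.8×10³ / 74.25 = 1250 N·m.
J = πd⁴/32 = π(0.0806)⁴/32 = 4.143×10^-6 m⁴.
τ_max = T·r/J = 1250 × 0.0403 / 4.143×10^-6 = 1.216×10^7 Pa.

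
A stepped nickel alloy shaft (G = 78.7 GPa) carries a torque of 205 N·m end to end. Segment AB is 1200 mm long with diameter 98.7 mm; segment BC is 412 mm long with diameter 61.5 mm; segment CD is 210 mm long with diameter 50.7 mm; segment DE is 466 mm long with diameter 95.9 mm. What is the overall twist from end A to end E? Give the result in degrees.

J_AB = π(0.0987)⁴/32 = 9.32×10^-6 m⁴; J_BC = π(0.0615)⁴/32 = 1.40×10^-6 m⁴; J_CD = π(0.0507)⁴/32 = 6.49×10^-7 m⁴; J_DE = π(0.0959)⁴/32 = 8.30×10^-6 m⁴.
θ = (T/G)·Σ L_i/J_i = (205.0/78.7×10⁹)·(1.20/9.32×10^-6 + 0.412/1.40×10^-6 + 0.210/6.49×10^-7 + 0.466/8.30×10^-6) = 2.089×10^-3 rad.

0.120°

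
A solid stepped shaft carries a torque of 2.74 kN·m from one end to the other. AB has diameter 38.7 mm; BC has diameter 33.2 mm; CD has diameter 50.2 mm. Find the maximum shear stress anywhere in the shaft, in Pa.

3.81e8 Pa

Under the same torque, τ_max = 16T/(πd³) is largest where d is smallest — segment BC (d = 33.2 mm).
τ_max = 16·2740/(π·(0.0332)³) = 3.813×10^8 Pa.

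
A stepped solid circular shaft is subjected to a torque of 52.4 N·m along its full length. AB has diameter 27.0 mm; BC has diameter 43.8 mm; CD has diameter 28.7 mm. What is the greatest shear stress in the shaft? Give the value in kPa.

13600 kPa

Under the same torque, τ_max = 16T/(πd³) is largest where d is smallest — segment AB (d = 27.0 mm).
τ_max = 16·52.40/(π·(0.0270)³) = 1.356×10^7 Pa.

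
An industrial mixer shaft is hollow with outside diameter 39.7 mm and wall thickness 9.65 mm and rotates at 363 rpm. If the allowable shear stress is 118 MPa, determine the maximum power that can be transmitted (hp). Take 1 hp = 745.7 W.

68.7 hp

J = π(d_o⁴ − d_i⁴)/32 = π(0.0397⁴ − 0.0204⁴)/32 = 2.269×10^-7 m⁴.
T_max = τ_allow·J/r = 1.18×10^8 × 2.269×10^-7 / 0.0199 = 1349 N·m.
ω = 2π·363/60 = 38.01 rad/s, so P_max = T_max·ω = 5.127×10^4 W.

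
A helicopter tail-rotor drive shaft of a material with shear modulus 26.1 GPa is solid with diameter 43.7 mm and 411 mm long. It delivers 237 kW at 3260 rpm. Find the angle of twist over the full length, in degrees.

1.75°

ω = 2π·3260/60 = 341.4 rad/s, so T = P/ω = 237×10³ / 341.4 = 694.2 N·m.
J = πd⁴/32 = π(0.0437)⁴/32 = 3.580×10^-7 m⁴.
θ = T·L/(G·J) = 694.2 × 0.411 / (26.1×10⁹ × 3.580×10^-7) = 0.03053 rad.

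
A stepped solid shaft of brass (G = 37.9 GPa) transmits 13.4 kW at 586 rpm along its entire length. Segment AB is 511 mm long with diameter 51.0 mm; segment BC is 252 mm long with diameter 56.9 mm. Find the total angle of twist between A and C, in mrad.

5.84 mrad

ω = 2π·586/60 = 61.37 rad/s, so T = P/ω = 13.4×10³ / 61.37 = 218.4 N·m.
J_AB = π(0.0510)⁴/32 = 6.64×10^-7 m⁴; J_BC = π(0.0569)⁴/32 = 1.03×10^-6 m⁴.
θ = (T/G)·Σ L_i/J_i = (218.4/37.9×10⁹)·(0.511/6.64×10^-7 + 0.252/1.03×10^-6) = 5.844×10^-3 rad.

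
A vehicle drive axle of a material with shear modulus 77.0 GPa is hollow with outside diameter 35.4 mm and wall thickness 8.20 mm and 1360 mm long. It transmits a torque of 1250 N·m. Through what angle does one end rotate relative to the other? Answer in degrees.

J = π(d_o⁴ − d_i⁴)/32 = π(0.0354⁴ − 0.0190⁴)/32 = 1.414×10^-7 m⁴.
θ = T·L/(G·J) = 1250 × 1.36 / (77.0×10⁹ × 1.414×10^-7) = 0.1562 rad.

8.95°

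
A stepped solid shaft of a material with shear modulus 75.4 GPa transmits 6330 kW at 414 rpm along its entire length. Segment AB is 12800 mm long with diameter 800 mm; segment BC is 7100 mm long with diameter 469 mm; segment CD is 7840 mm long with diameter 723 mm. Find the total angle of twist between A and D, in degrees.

ω = 2π·414/60 = 43.35 rad/s, so T = P/ω = 6330×10³ / 43.35 = 146000 N·m.
J_AB = π(0.800)⁴/32 = 0.0402 m⁴; J_BC = π(0.469)⁴/32 = 4.75×10^-3 m⁴; J_CD = π(0.723)⁴/32 = 0.0268 m⁴.
θ = (T/G)·Σ L_i/J_i = (146000/75.4×10⁹)·(12.8/0.0402 + 7.10/4.75×10^-3 + 7.84/0.0268) = 4.077×10^-3 rad.

0.234°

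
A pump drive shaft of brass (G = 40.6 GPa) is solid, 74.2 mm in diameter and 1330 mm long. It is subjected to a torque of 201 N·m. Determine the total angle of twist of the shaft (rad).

J = πd⁴/32 = π(0.0742)⁴/32 = 2.976×10^-6 m⁴.
θ = T·L/(G·J) = 201.0 × 1.33 / (40.6×10⁹ × 2.976×10^-6) = 2.213×10^-3 rad.

0.00221 rad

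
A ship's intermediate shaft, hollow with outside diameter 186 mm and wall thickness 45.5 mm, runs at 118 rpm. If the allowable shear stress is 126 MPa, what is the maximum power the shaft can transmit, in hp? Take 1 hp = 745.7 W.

2460 hp

J = π(d_o⁴ − d_i⁴)/32 = π(0.186⁴ − 0.0950⁴)/32 = 1.095×10^-4 m⁴.
T_max = τ_allow·J/r = 1.26×10^8 × 1.095×10^-4 / 0.0930 = 148400 N·m.
ω = 2π·118/60 = 12.36 rad/s, so P_max = T_max·ω = 1.833×10^6 W.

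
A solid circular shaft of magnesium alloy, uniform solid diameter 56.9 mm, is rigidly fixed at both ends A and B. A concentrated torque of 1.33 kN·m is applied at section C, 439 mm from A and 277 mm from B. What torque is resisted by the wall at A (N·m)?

515 N·m

With uniform GJ and both ends fixed, compatibility θ_AC = θ_CB gives T_A·a = T_B·b, together with T_A + T_B = T₀.
T_A = T₀·b/(a+b) = 1330·277/716.0 = 514.5 N·m; T_B = 815.5 N·m.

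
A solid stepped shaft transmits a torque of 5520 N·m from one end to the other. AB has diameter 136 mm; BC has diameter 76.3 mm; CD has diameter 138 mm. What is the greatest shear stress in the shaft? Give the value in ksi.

9.18 ksi

Under the same torque, τ_max = 16T/(πd³) is largest where d is smallest — segment BC (d = 76.3 mm).
τ_max = 16·5520/(π·(0.0763)³) = 6.329×10^7 Pa.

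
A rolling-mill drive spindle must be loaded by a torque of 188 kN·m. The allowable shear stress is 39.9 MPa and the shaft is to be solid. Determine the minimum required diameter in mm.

288 mm

For a solid shaft τ_max = 16T/(πd³), so d = (16T/(π τ_allow))^(1/3) = (16·188000/(π·3.99×10^7))^(1/3) = 0.2884 m.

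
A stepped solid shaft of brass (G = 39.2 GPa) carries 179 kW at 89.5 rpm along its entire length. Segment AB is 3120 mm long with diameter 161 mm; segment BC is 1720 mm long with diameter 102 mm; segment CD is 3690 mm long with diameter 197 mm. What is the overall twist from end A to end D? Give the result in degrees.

ω = 2π·89.5/60 = 9.372 rad/s, so T = P/ω = 179×10³ / 9.372 = 19100 N·m.
J_AB = π(0.161)⁴/32 = 6.60×10^-5 m⁴; J_BC = π(0.102)⁴/32 = 1.06×10^-5 m⁴; J_CD = π(0.197)⁴/32 = 1.48×10^-4 m⁴.
θ = (T/G)·Σ L_i/J_i = (19100/39.2×10⁹)·(3.12/6.60×10^-5 + 1.72/1.06×10^-5 + 3.69/1.48×10^-4) = 0.1141 rad.

6.54°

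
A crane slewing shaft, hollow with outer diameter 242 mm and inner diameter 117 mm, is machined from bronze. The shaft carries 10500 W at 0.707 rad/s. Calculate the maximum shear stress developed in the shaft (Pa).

5.65e6 Pa

ω = 0.707 rad/s, so T = P/ω = 10500 / 0.7070 = 14850 N·m.
J = π(d_o⁴ − d_i⁴)/32 = π(0.242⁴ − 0.117⁴)/32 = 3.183×10^-4 m⁴.
τ_max = T·r/J = 14850 × 0.121 / 3.183×10^-4 = 5.645×10^6 Pa.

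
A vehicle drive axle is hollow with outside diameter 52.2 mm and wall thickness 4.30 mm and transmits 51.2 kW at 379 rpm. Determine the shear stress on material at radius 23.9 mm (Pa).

8.24e7 Pa

ω = 2π·379/60 = 39.69 rad/s, so T = P/ω = 51.2×10³ / 39.69 = 1290 N·m.
J = π(d_o⁴ − d_i⁴)/32 = π(0.0522⁴ − 0.0436⁴)/32 = 3.742×10^-7 m⁴.
Shear stress varies linearly with radius: τ = T·r/J = 1290 × 0.0239 / 3.742×10^-7 = 8.240×10^7 Pa.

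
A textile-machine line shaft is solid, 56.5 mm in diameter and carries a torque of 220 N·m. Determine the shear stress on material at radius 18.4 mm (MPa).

J = πd⁴/32 = π(0.0565)⁴/32 = 1.000×10^-6 m⁴.
Shear stress varies linearly with radius: τ = T·r/J = 220.0 × 0.0184 / 1.000×10^-6 = 4.046×10^6 Pa.

4.05 MPa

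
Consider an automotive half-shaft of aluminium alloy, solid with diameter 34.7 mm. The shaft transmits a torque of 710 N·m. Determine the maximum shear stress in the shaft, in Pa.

8.65e7 Pa

J = πd⁴/32 = π(0.0347)⁴/32 = 1.423×10^-7 m⁴.
τ_max = T·r/J = 710.0 × 0.0174 / 1.423×10^-7 = 8.654×10^7 Pa.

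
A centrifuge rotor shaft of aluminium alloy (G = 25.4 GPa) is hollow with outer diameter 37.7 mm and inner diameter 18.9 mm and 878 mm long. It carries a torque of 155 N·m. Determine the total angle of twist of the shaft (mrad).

J = π(d_o⁴ − d_i⁴)/32 = π(0.0377⁴ − 0.0189⁴)/32 = 1.858×10^-7 m⁴.
θ = T·L/(G·J) = 155.0 × 0.878 / (25.4×10⁹ × 1.858×10^-7) = 0.02884 rad.

28.8 mrad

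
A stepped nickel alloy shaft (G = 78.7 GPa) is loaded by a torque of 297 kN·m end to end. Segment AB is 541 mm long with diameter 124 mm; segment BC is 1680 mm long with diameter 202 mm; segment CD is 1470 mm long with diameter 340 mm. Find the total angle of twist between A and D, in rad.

0.131 rad

J_AB = π(0.124)⁴/32 = 2.32×10^-5 m⁴; J_BC = π(0.202)⁴/32 = 1.63×10^-4 m⁴; J_CD = π(0.340)⁴/32 = 1.31×10^-3 m⁴.
θ = (T/G)·Σ L_i/J_i = (297000/78.7×10⁹)·(0.541/2.32×10^-5 + 1.68/1.63×10^-4 + 1.47/1.31×10^-3) = 0.1310 rad.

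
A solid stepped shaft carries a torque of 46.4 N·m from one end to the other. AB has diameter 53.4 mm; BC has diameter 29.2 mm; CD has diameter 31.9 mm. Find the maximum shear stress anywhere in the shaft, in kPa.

Under the same torque, τ_max = 16T/(πd³) is largest where d is smallest — segment BC (d = 29.2 mm).
τ_max = 16·46.40/(π·(0.0292)³) = 9.492×10^6 Pa.

9490 kPa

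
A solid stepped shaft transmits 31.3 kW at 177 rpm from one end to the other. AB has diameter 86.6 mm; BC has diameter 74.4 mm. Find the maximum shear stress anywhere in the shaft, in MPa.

ω = 2π·177/60 = 18.54 rad/s, so T = P/ω = 31.3×10³ / 18.54 = 1689 N·m.
Under the same torque, τ_max = 16T/(πd³) is largest where d is smallest — segment BC (d = 74.4 mm).
τ_max = 16·1689/(π·(0.0744)³) = 2.088×10^7 Pa.

20.9 MPa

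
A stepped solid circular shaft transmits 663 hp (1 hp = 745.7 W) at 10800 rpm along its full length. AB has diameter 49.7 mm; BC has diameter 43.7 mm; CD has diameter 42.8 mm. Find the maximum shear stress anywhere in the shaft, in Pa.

ω = 2π·10800/60 = 1131 rad/s, so T = P/ω = 663×745.7 / 1131 = 437.1 N·m.
Under the same torque, τ_max = 16T/(πd³) is largest where d is smallest — segment CD (d = 42.8 mm).
τ_max = 16·437.1/(π·(0.0428)³) = 2.840×10^7 Pa.

2.84e7 Pa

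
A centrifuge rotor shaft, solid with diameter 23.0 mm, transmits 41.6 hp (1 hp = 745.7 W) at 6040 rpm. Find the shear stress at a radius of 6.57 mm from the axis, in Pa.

ω = 2π·6040/60 = 632.5 rad/s, so T = P/ω = 41.6×745.7 / 632.5 = 49.04 N·m.
J = πd⁴/32 = π(0.0230)⁴/32 = 2.747×10^-8 m⁴.
Shear stress varies linearly with radius: τ = T·r/J = 49.04 × 0.00657 / 2.747×10^-8 = 1.173×10^7 Pa.

1.17e7 Pa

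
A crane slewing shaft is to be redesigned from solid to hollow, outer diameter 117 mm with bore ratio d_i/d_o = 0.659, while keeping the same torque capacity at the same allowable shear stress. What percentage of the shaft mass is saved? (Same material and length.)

35.0 %

Equal τ_max and T ⇒ the solid shaft needs d_s³ = d_o³(1−k⁴), so d_s = 117·(1−0.659⁴)^(1/3) = 109.1 mm.
Area ratio A_h/A_s = d_o²(1−k²)/d_s² = (1−k²)/(1−k⁴)^(2/3) = 0.6503.
Mass saving = 1 − 0.6503 = 35.0 %.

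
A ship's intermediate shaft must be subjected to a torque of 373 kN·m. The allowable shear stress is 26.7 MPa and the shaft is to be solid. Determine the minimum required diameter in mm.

For a solid shaft τ_max = 16T/(πd³), so d = (16T/(π τ_allow))^(1/3) = (16·373000/(π·2.67×10^7))^(1/3) = 0.4144 m.

414 mm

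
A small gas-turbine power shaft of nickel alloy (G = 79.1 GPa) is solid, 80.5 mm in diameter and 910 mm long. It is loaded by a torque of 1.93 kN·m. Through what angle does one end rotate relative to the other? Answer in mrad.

5.39 mrad

J = πd⁴/32 = π(0.0805)⁴/32 = 4.123×10^-6 m⁴.
θ = T·L/(G·J) = 1930 × 0.910 / (79.1×10⁹ × 4.123×10^-6) = 5.386×10^-3 rad.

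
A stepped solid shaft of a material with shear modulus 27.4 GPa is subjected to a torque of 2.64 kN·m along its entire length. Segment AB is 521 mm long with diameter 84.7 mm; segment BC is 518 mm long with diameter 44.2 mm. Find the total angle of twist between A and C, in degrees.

J_AB = π(0.0847)⁴/32 = 5.05×10^-6 m⁴; J_BC = π(0.0442)⁴/32 = 3.75×10^-7 m⁴.
θ = (T/G)·Σ L_i/J_i = (2640/27.4×10⁹)·(0.521/5.05×10^-6 + 0.518/3.75×10^-7) = 0.1431 rad.

8.20°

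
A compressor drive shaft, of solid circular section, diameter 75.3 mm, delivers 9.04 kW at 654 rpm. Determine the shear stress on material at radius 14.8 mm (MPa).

ω = 2π·654/60 = 68.49 rad/s, so T = P/ω = 9.04×10³ / 68.49 = 132.0 N·m.
J = πd⁴/32 = π(0.0753)⁴/32 = 3.156×10^-6 m⁴.
Shear stress varies linearly with radius: τ = T·r/J = 132.0 × 0.0148 / 3.156×10^-6 = 6.189×10^5 Pa.

0.619 MPa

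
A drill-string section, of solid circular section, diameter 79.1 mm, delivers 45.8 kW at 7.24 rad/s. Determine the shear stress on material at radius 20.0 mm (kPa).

32900 kPa

ω = 7.24 rad/s, so T = P/ω = 45.8×10³ / 7.240 = 6326 N·m.
J = πd⁴/32 = π(0.0791)⁴/32 = 3.843×10^-6 m⁴.
Shear stress varies linearly with radius: τ = T·r/J = 6326 × 0.0200 / 3.843×10^-6 = 3.292×10^7 Pa.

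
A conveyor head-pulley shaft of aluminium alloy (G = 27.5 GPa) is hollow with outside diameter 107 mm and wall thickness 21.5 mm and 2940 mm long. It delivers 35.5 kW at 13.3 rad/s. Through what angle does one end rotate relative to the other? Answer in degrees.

1.46°

ω = 13.3 rad/s, so T = P/ω = 35.5×10³ / 13.30 = 2669 N·m.
J = π(d_o⁴ − d_i⁴)/32 = π(0.107⁴ − 0.0640⁴)/32 = 1.122×10^-5 m⁴.
θ = T·L/(G·J) = 2669 × 2.94 / (27.5×10⁹ × 1.122×10^-5) = 0.02543 rad.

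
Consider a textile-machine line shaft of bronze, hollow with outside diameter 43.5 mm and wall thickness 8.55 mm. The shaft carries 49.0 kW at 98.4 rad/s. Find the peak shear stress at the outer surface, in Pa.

3.56e7 Pa

ω = 98.4 rad/s, so T = P/ω = 49.0×10³ / 98.40 = 498.0 N·m.
J = π(d_o⁴ − d_i⁴)/32 = π(0.0435⁴ − 0.0264⁴)/32 = 3.038×10^-7 m⁴.
τ_max = T·r/J = 498.0 × 0.0217 / 3.038×10^-7 = 3.565×10^7 Pa.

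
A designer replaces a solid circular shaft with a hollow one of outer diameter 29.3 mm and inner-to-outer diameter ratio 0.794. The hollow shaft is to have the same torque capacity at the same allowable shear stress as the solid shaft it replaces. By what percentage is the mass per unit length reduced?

Equal τ_max and T ⇒ the solid shaft needs d_s³ = d_o³(1−k⁴), so d_s = 29.3·(1−0.794⁴)^(1/3) = 24.75 mm.
Area ratio A_h/A_s = d_o²(1−k²)/d_s² = (1−k²)/(1−k⁴)^(2/3) = 0.5180.
Mass saving = 1 − 0.5180 = 48.2 %.

48.2 %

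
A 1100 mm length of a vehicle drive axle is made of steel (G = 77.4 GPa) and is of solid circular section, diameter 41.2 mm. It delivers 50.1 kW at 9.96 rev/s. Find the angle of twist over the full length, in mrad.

40.2 mrad

ω = 2π·9.96 = 62.58 rad/s, so T = P/ω = 50.1×10³ / 62.58 = 800.6 N·m.
J = πd⁴/32 = π(0.0412)⁴/32 = 2.829×10^-7 m⁴.
θ = T·L/(G·J) = 800.6 × 1.10 / (77.4×10⁹ × 2.829×10^-7) = 0.04022 rad.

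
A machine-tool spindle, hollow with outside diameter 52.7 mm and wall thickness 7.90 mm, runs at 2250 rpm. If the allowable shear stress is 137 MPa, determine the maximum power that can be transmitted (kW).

J = π(d_o⁴ − d_i⁴)/32 = π(0.0527⁴ − 0.0369⁴)/32 = 5.752×10^-7 m⁴.
T_max = τ_allow·J/r = 1.37×10^8 × 5.752×10^-7 / 0.0264 = 2991 N·m.
ω = 2π·2250/60 = 235.6 rad/s, so P_max = T_max·ω = 7.047×10^5 W.

705 kW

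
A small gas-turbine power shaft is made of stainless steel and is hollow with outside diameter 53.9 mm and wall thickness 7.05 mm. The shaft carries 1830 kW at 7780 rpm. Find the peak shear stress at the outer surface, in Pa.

ω = 2π·7780/60 = 814.7 rad/s, so T = P/ω = 1830×10³ / 814.7 = 2246 N·m.
J = π(d_o⁴ − d_i⁴)/32 = π(0.0539⁴ − 0.0398⁴)/32 = 5.823×10^-7 m⁴.
τ_max = T·r/J = 2246 × 0.0269 / 5.823×10^-7 = 1.040×10^8 Pa.

1.04e8 Pa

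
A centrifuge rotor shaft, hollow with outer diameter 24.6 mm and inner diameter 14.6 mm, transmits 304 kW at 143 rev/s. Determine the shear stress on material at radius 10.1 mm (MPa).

ω = 2π·143 = 898.5 rad/s, so T = P/ω = 304×10³ / 898.5 = 338.3 N·m.
J = π(d_o⁴ − d_i⁴)/32 = π(0.0246⁴ − 0.0146⁴)/32 = 3.149×10^-8 m⁴.
Shear stress varies linearly with radius: τ = T·r/J = 338.3 × 0.0101 / 3.149×10^-8 = 1.085×10^8 Pa.

109 MPa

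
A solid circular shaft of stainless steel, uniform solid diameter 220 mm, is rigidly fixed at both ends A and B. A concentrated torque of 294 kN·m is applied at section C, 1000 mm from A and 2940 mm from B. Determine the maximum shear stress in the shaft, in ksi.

With uniform GJ and both ends fixed, compatibility θ_AC = θ_CB gives T_A·a = T_B·b, together with T_A + T_B = T₀.
T_A = T₀·b/(a+b) = 294000·2940/3940 = 219400 N·m; T_B = 74620 N·m.
τ in each portion: τ_AC = 1.05×10^8 Pa, τ_CB = 3.57×10^7 Pa; maximum is in AC.
τ_max = T_AC·r/J = 219400·0.110/2.30×10^-4 = 1.049×10^8 Pa.

15.2 ksi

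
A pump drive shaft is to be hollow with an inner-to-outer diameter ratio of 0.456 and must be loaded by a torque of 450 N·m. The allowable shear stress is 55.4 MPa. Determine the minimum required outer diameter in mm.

35.1 mm

For a hollow shaft with d_i/d_o = 0.456: τ_max = 16T/(π d_o³ (1−k⁴)), so d_o = [16T/(π τ_allow (1−k⁴))]^(1/3) = [16·450.0/(π·5.54×10^7·0.9568)]^(1/3) = 0.03510 m.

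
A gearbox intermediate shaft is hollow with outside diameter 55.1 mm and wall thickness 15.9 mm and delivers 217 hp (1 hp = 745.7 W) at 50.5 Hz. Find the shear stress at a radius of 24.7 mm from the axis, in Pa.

1.44e7 Pa

ω = 2π·50.5 = 317.3 rad/s, so T = P/ω = 217×745.7 / 317.3 = 510.0 N·m.
J = π(d_o⁴ − d_i⁴)/32 = π(0.0551⁴ − 0.0233⁴)/32 = 8.760×10^-7 m⁴.
Shear stress varies linearly with radius: τ = T·r/J = 510.0 × 0.0247 / 8.760×10^-7 = 1.438×10^7 Pa.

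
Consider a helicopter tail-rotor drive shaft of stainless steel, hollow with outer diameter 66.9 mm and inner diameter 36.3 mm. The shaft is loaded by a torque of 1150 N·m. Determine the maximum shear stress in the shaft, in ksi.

J = π(d_o⁴ − d_i⁴)/32 = π(0.0669⁴ − 0.0363⁴)/32 = 1.796×10^-6 m⁴.
τ_max = T·r/J = 1150 × 0.0335 / 1.796×10^-6 = 2.142×10^7 Pa.

3.11 ksi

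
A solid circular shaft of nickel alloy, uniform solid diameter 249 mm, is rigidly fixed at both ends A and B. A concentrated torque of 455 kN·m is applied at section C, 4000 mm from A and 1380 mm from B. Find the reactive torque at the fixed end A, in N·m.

117000 N·m

With uniform GJ and both ends fixed, compatibility θ_AC = θ_CB gives T_A·a = T_B·b, together with T_A + T_B = T₀.
T_A = T₀·b/(a+b) = 455000·1380/5380 = 116700 N·m; T_B = 338300 N·m.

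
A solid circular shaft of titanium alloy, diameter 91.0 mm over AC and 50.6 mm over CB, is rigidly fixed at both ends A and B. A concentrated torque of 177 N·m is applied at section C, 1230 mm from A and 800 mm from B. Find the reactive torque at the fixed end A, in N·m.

Compatibility: T_A·a/J_AC = T_B·b/J_CB with T_A + T_B = T₀.
J_AC = 6.73×10^-6 m⁴, J_CB = 6.44×10^-7 m⁴, so T_A = T₀·(J_AC/a)/((J_AC/a)+(J_CB/b)) = 154.3 N·m, T_B = 22.68 N·m.

154 N·m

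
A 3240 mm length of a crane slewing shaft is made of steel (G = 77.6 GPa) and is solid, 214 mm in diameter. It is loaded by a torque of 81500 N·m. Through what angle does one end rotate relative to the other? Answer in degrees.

0.947°

J = πd⁴/32 = π(0.214)⁴/32 = 2.059×10^-4 m⁴.
θ = T·L/(G·J) = 81500 × 3.24 / (77.6×10⁹ × 2.059×10^-4) = 0.01653 rad.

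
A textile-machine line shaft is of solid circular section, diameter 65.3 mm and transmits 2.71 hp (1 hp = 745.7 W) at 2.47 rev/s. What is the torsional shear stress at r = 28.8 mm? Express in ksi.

0.305 ksi

ω = 2π·2.47 = 15.52 rad/s, so T = P/ω = 2.71×745.7 / 15.52 = 130.2 N·m.
J = πd⁴/32 = π(0.0653)⁴/32 = 1.785×10^-6 m⁴.
Shear stress varies linearly with radius: τ = T·r/J = 130.2 × 0.0288 / 1.785×10^-6 = 2.101×10^6 Pa.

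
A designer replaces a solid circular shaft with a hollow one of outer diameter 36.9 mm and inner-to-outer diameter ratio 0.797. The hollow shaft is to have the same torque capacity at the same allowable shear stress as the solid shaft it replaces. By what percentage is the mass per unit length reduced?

48.5 %

Equal τ_max and T ⇒ the solid shaft needs d_s³ = d_o³(1−k⁴), so d_s = 36.9·(1−0.797⁴)^(1/3) = 31.06 mm.
Area ratio A_h/A_s = d_o²(1−k²)/d_s² = (1−k²)/(1−k⁴)^(2/3) = 0.5148.
Mass saving = 1 − 0.5148 = 48.5 %.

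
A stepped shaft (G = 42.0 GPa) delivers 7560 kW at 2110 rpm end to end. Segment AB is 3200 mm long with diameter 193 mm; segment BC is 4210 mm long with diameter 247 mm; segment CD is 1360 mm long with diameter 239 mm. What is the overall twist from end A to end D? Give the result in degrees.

ω = 2π·2110/60 = 221.0 rad/s, so T = P/ω = 7560×10³ / 221.0 = 34210 N·m.
J_AB = π(0.193)⁴/32 = 1.36×10^-4 m⁴; J_BC = π(0.247)⁴/32 = 3.65×10^-4 m⁴; J_CD = π(0.239)⁴/32 = 3.20×10^-4 m⁴.
θ = (T/G)·Σ L_i/J_i = (34210/42.0×10⁹)·(3.20/1.36×10^-4 + 4.21/3.65×10^-4 + 1.36/3.20×10^-4) = 0.03198 rad.

1.83°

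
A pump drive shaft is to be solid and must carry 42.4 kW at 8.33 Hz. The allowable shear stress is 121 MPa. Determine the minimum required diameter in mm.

32.4 mm

ω = 2π·8.33 = 52.34 rad/s, so T = P/ω = 42.4×10³ / 52.34 = 810.1 N·m.
For a solid shaft τ_max = 16T/(πd³), so d = (16T/(π τ_allow))^(1/3) = (16·810.1/(π·1.21×10^8))^(1/3) = 0.03243 m.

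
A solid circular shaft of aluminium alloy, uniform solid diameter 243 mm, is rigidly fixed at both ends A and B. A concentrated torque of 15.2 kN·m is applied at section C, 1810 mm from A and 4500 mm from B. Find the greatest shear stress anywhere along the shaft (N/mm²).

With uniform GJ and both ends fixed, compatibility θ_AC = θ_CB gives T_A·a = T_B·b, together with T_A + T_B = T₀.
T_A = T₀·b/(a+b) = 15200·4500/6310 = 10840 N·m; T_B = 4360 N·m.
τ in each portion: τ_AC = 3.85×10^6 Pa, τ_CB = 1.55×10^6 Pa; maximum is in AC.
τ_max = T_AC·r/J = 10840·0.121/3.42×10^-4 = 3.847×10^6 Pa.

3.85 N/mm²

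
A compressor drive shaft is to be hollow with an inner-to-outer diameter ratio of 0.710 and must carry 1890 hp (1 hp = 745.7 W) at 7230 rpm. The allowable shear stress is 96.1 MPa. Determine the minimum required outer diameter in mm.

51.0 mm

ω = 2π·7230/60 = 757.1 rad/s, so T = P/ω = 1890×745.7 / 757.1 = 1861 N·m.
For a hollow shaft with d_i/d_o = 0.710: τ_max = 16T/(π d_o³ (1−k⁴)), so d_o = [16T/(π τ_allow (1−k⁴))]^(1/3) = [16·1861/(π·9.61×10^7·0.7459)]^(1/3) = 0.05095 m.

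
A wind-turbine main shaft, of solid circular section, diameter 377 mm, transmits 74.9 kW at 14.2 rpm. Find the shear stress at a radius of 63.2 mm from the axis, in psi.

ω = 2π·14.2/60 = 1.487 rad/s, so T = P/ω = 74.9×10³ / 1.487 = 50370 N·m.
J = πd⁴/32 = π(0.377)⁴/32 = 1.983×10^-3 m⁴.
Shear stress varies linearly with radius: τ = T·r/J = 50370 × 0.0632 / 1.983×10^-3 = 1.605×10^6 Pa.

233 psi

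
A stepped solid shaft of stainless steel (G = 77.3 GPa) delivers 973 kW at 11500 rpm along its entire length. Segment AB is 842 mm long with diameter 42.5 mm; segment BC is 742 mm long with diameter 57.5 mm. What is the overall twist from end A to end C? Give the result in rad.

0.0347 rad

ω = 2π·11500/60 = 1204 rad/s, so T = P/ω = 973×10³ / 1204 = 808.0 N·m.
J_AB = π(0.0425)⁴/32 = 3.20×10^-7 m⁴; J_BC = π(0.0575)⁴/32 = 1.07×10^-6 m⁴.
θ = (T/G)·Σ L_i/J_i = (808.0/77.3×10⁹)·(0.842/3.20×10^-7 + 0.742/1.07×10^-6) = 0.03470 rad.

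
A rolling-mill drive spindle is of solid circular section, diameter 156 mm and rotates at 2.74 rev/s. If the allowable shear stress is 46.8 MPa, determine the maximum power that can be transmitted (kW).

601 kW

J = πd⁴/32 = π(0.156)⁴/32 = 5.814×10^-5 m⁴.
T_max = τ_allow·J/r = 4.68×10^7 × 5.814×10^-5 / 0.0780 = 34890 N·m.
ω = 2π·2.74 = 17.22 rad/s, so P_max = T_max·ω = 6.006×10^5 W.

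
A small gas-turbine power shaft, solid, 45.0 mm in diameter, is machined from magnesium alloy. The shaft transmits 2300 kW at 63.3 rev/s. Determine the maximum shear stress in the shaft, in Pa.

ω = 2π·63.3 = 397.7 rad/s, so T = P/ω = 2300×10³ / 397.7 = 5783 N·m.
J = πd⁴/32 = π(0.0450)⁴/32 = 4.026×10^-7 m⁴.
τ_max = T·r/J = 5783 × 0.0225 / 4.026×10^-7 = 3.232×10^8 Pa.

3.23e8 Pa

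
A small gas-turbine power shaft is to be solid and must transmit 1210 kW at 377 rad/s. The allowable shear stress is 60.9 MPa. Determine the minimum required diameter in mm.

ω = 377 rad/s, so T = P/ω = 1210×10³ / 377.0 = 3210 N·m.
For a solid shaft τ_max = 16T/(πd³), so d = (16T/(π τ_allow))^(1/3) = (16·3210/(π·6.09×10^7))^(1/3) = 0.06451 m.

64.5 mm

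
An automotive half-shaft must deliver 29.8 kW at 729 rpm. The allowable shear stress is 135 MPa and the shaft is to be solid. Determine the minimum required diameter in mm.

ω = 2π·729/60 = 76.34 rad/s, so T = P/ω = 29.8×10³ / 76.34 = 390.4 N·m.
For a solid shaft τ_max = 16T/(πd³), so d = (16T/(π τ_allow))^(1/3) = (16·390.4/(π·1.35×10^8))^(1/3) = 0.02451 m.

24.5 mm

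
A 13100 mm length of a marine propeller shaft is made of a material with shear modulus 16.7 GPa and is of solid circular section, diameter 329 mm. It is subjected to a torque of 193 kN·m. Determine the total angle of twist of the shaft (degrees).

J = πd⁴/32 = π(0.329)⁴/32 = 1.150×10^-3 m⁴.
θ = T·L/(G·J) = 193000 × 13.1 / (16.7×10⁹ × 1.150×10^-3) = 0.1316 rad.

7.54°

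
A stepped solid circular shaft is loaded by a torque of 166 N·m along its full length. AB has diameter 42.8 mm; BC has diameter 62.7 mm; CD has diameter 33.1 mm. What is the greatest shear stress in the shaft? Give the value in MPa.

Under the same torque, τ_max = 16T/(πd³) is largest where d is smallest — segment CD (d = 33.1 mm).
τ_max = 16·166.0/(π·(0.0331)³) = 2.331×10^7 Pa.

23.3 MPa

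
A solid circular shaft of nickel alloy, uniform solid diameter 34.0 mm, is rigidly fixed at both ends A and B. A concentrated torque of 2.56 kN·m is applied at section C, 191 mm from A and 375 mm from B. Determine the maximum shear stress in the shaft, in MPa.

220 MPa

With uniform GJ and both ends fixed, compatibility θ_AC = θ_CB gives T_A·a = T_B·b, together with T_A + T_B = T₀.
T_A = T₀·b/(a+b) = 2560·375/566.0 = 1696 N·m; T_B = 863.9 N·m.
τ in each portion: τ_AC = 2.20×10^8 Pa, τ_CB = 1.12×10^8 Pa; maximum is in AC.
τ_max = T_AC·r/J = 1696·0.0170/1.31×10^-7 = 2.198×10^8 Pa.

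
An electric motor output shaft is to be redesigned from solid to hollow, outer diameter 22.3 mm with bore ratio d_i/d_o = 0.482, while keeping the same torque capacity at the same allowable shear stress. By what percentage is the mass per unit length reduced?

Equal τ_max and T ⇒ the solid shaft needs d_s³ = d_o³(1−k⁴), so d_s = 22.3·(1−0.482⁴)^(1/3) = 21.89 mm.
Area ratio A_h/A_s = d_o²(1−k²)/d_s² = (1−k²)/(1−k⁴)^(2/3) = 0.7966.
Mass saving = 1 − 0.7966 = 20.3 %.

20.3 %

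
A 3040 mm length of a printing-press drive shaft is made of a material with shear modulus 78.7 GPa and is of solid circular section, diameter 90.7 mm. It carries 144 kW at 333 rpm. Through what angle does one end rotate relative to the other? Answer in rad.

ω = 2π·333/60 = 34.87 rad/s, so T = P/ω = 144×10³ / 34.87 = 4129 N·m.
J = πd⁴/32 = π(0.0907)⁴/32 = 6.644×10^-6 m⁴.
θ = T·L/(G·J) = 4129 × 3.04 / (78.7×10⁹ × 6.644×10^-6) = 0.02401 rad.

0.0240 rad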